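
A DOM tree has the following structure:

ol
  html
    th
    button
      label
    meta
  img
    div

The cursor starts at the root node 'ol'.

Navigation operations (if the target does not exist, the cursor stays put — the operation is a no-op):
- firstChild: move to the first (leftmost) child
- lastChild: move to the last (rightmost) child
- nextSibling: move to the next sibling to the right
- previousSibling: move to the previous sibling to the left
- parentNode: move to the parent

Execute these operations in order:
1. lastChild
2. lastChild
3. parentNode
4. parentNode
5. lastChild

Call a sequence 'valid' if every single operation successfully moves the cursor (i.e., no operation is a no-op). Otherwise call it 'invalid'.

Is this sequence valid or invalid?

After 1 (lastChild): img
After 2 (lastChild): div
After 3 (parentNode): img
After 4 (parentNode): ol
After 5 (lastChild): img

Answer: valid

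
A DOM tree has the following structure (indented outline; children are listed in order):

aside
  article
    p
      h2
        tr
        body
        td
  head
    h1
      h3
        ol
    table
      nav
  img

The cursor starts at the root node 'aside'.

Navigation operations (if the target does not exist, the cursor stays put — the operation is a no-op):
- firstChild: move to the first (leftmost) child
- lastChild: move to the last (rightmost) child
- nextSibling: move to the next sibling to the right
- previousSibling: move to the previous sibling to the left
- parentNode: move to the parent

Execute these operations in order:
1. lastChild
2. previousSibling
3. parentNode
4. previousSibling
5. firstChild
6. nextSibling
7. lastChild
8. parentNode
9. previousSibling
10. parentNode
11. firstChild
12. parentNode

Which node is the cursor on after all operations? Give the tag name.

After 1 (lastChild): img
After 2 (previousSibling): head
After 3 (parentNode): aside
After 4 (previousSibling): aside (no-op, stayed)
After 5 (firstChild): article
After 6 (nextSibling): head
After 7 (lastChild): table
After 8 (parentNode): head
After 9 (previousSibling): article
After 10 (parentNode): aside
After 11 (firstChild): article
After 12 (parentNode): aside

Answer: aside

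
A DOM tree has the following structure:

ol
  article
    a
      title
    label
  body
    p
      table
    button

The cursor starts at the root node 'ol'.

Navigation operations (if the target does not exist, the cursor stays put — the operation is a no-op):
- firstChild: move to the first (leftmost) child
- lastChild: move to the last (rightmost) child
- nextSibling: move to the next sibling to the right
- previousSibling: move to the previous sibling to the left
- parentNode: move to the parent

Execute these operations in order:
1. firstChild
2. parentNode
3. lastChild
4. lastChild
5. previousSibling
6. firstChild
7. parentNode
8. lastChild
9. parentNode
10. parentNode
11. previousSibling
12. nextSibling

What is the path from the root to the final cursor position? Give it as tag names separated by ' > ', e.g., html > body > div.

After 1 (firstChild): article
After 2 (parentNode): ol
After 3 (lastChild): body
After 4 (lastChild): button
After 5 (previousSibling): p
After 6 (firstChild): table
After 7 (parentNode): p
After 8 (lastChild): table
After 9 (parentNode): p
After 10 (parentNode): body
After 11 (previousSibling): article
After 12 (nextSibling): body

Answer: ol > body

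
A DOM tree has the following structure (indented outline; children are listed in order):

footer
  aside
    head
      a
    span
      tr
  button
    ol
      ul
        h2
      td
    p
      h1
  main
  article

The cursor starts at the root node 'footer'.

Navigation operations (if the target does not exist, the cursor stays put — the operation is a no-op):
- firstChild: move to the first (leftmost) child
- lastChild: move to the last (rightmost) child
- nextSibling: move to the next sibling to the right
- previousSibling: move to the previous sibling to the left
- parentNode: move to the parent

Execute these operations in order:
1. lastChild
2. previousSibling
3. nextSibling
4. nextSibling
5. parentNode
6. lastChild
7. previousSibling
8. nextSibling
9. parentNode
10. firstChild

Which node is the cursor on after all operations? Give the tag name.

Answer: aside

Derivation:
After 1 (lastChild): article
After 2 (previousSibling): main
After 3 (nextSibling): article
After 4 (nextSibling): article (no-op, stayed)
After 5 (parentNode): footer
After 6 (lastChild): article
After 7 (previousSibling): main
After 8 (nextSibling): article
After 9 (parentNode): footer
After 10 (firstChild): aside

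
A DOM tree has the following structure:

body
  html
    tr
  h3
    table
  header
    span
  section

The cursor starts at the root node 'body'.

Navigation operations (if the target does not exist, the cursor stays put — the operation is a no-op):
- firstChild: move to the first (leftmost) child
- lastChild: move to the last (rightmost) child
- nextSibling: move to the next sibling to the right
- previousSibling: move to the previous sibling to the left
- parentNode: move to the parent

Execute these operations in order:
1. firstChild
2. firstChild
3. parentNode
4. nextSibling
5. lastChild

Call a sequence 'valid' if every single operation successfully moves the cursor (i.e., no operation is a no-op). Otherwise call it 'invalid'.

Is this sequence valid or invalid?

Answer: valid

Derivation:
After 1 (firstChild): html
After 2 (firstChild): tr
After 3 (parentNode): html
After 4 (nextSibling): h3
After 5 (lastChild): table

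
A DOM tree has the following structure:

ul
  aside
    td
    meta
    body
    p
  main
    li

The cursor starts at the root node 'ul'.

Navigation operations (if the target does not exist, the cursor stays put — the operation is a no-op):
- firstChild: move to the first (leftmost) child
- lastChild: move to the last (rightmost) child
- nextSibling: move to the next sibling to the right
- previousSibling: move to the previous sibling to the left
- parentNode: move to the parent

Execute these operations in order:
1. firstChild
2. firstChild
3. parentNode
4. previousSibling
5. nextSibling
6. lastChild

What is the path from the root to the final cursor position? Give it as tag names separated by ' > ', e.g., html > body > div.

Answer: ul > main > li

Derivation:
After 1 (firstChild): aside
After 2 (firstChild): td
After 3 (parentNode): aside
After 4 (previousSibling): aside (no-op, stayed)
After 5 (nextSibling): main
After 6 (lastChild): li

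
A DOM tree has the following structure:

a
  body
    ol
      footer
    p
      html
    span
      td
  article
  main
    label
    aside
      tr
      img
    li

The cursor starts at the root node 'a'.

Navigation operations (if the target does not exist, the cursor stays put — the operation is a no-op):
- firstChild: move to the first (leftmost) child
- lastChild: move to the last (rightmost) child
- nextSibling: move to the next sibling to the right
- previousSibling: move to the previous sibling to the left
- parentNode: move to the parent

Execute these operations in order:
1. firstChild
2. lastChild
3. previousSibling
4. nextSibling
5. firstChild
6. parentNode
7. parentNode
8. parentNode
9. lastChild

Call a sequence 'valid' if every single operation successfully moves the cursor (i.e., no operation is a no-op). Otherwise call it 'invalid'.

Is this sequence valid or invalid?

After 1 (firstChild): body
After 2 (lastChild): span
After 3 (previousSibling): p
After 4 (nextSibling): span
After 5 (firstChild): td
After 6 (parentNode): span
After 7 (parentNode): body
After 8 (parentNode): a
After 9 (lastChild): main

Answer: valid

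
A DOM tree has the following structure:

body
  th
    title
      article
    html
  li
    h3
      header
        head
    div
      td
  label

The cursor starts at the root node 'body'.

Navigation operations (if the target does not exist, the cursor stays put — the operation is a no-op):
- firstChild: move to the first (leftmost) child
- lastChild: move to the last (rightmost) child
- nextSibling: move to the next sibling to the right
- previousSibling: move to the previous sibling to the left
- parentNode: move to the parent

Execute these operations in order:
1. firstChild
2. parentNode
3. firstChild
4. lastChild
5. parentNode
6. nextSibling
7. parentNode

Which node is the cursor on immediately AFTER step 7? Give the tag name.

Answer: body

Derivation:
After 1 (firstChild): th
After 2 (parentNode): body
After 3 (firstChild): th
After 4 (lastChild): html
After 5 (parentNode): th
After 6 (nextSibling): li
After 7 (parentNode): body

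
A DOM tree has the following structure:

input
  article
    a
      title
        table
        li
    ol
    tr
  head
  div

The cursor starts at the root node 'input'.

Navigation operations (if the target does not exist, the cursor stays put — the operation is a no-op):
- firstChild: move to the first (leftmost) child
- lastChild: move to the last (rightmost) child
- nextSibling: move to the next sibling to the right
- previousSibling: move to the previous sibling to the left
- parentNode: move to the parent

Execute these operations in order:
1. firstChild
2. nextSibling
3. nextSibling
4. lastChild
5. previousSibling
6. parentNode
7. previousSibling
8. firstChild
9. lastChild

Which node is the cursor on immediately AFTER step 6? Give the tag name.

After 1 (firstChild): article
After 2 (nextSibling): head
After 3 (nextSibling): div
After 4 (lastChild): div (no-op, stayed)
After 5 (previousSibling): head
After 6 (parentNode): input

Answer: input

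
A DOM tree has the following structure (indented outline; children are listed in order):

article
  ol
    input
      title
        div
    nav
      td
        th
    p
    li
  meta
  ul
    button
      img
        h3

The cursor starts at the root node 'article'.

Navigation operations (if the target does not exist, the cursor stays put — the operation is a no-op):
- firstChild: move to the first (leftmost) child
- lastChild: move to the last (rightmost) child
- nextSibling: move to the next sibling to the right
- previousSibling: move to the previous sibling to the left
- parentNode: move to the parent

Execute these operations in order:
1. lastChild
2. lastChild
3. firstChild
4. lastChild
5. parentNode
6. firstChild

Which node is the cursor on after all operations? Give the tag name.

After 1 (lastChild): ul
After 2 (lastChild): button
After 3 (firstChild): img
After 4 (lastChild): h3
After 5 (parentNode): img
After 6 (firstChild): h3

Answer: h3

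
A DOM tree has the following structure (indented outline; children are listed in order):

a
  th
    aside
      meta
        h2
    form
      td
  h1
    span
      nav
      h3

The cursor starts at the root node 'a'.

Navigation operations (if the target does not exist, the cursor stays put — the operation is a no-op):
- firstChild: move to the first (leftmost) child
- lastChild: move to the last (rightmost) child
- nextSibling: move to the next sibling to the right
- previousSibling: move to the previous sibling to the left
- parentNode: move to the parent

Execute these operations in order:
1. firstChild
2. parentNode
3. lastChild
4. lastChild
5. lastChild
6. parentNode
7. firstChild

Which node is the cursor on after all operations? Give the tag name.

Answer: nav

Derivation:
After 1 (firstChild): th
After 2 (parentNode): a
After 3 (lastChild): h1
After 4 (lastChild): span
After 5 (lastChild): h3
After 6 (parentNode): span
After 7 (firstChild): nav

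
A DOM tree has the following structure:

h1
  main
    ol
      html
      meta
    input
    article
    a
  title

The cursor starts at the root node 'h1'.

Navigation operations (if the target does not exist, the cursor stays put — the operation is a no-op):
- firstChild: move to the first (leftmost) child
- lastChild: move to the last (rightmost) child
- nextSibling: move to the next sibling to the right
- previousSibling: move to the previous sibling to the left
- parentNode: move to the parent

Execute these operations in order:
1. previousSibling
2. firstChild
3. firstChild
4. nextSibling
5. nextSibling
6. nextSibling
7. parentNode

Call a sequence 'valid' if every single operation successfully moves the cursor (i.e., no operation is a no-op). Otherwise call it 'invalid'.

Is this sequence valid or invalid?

After 1 (previousSibling): h1 (no-op, stayed)
After 2 (firstChild): main
After 3 (firstChild): ol
After 4 (nextSibling): input
After 5 (nextSibling): article
After 6 (nextSibling): a
After 7 (parentNode): main

Answer: invalid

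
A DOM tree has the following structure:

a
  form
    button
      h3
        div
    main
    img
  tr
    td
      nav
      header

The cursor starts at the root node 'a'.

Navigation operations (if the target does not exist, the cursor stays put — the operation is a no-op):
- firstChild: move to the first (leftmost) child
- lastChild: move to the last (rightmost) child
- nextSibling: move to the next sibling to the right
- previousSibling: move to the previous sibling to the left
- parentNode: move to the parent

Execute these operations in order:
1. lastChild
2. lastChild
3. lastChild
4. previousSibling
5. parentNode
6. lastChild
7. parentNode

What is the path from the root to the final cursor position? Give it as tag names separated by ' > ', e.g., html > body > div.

Answer: a > tr > td

Derivation:
After 1 (lastChild): tr
After 2 (lastChild): td
After 3 (lastChild): header
After 4 (previousSibling): nav
After 5 (parentNode): td
After 6 (lastChild): header
After 7 (parentNode): td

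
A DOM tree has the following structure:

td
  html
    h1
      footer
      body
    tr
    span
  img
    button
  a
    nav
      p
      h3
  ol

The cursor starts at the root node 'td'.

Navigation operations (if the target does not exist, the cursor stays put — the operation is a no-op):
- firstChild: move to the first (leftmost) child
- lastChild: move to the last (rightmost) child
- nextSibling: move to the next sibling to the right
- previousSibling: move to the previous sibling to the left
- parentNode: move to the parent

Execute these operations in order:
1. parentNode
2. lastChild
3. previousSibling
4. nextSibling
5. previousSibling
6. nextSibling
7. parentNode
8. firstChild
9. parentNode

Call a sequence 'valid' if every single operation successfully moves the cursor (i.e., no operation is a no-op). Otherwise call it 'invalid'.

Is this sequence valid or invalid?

After 1 (parentNode): td (no-op, stayed)
After 2 (lastChild): ol
After 3 (previousSibling): a
After 4 (nextSibling): ol
After 5 (previousSibling): a
After 6 (nextSibling): ol
After 7 (parentNode): td
After 8 (firstChild): html
After 9 (parentNode): td

Answer: invalid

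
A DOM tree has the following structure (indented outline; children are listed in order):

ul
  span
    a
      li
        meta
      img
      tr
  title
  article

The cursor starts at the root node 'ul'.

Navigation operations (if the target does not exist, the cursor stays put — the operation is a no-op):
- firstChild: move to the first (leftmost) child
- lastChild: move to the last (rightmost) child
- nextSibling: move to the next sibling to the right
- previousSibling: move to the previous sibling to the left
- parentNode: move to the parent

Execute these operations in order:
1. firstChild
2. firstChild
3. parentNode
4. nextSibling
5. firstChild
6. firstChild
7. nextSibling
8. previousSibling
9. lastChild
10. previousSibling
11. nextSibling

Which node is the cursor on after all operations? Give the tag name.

After 1 (firstChild): span
After 2 (firstChild): a
After 3 (parentNode): span
After 4 (nextSibling): title
After 5 (firstChild): title (no-op, stayed)
After 6 (firstChild): title (no-op, stayed)
After 7 (nextSibling): article
After 8 (previousSibling): title
After 9 (lastChild): title (no-op, stayed)
After 10 (previousSibling): span
After 11 (nextSibling): title

Answer: title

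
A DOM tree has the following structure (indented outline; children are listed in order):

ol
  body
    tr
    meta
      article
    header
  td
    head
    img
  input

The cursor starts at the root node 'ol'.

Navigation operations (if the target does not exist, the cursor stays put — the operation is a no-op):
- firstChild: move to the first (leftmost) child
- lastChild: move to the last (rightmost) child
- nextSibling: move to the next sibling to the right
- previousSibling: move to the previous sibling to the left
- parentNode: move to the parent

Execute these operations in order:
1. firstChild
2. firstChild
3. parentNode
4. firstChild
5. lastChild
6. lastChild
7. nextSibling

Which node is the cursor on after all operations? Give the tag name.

After 1 (firstChild): body
After 2 (firstChild): tr
After 3 (parentNode): body
After 4 (firstChild): tr
After 5 (lastChild): tr (no-op, stayed)
After 6 (lastChild): tr (no-op, stayed)
After 7 (nextSibling): meta

Answer: meta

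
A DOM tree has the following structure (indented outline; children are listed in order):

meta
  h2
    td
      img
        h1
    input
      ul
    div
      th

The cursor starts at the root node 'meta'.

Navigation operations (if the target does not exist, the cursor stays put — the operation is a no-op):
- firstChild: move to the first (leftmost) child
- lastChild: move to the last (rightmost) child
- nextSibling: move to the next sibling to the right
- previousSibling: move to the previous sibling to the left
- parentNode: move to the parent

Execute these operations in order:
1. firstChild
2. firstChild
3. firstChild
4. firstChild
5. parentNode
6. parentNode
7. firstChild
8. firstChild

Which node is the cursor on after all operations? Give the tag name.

After 1 (firstChild): h2
After 2 (firstChild): td
After 3 (firstChild): img
After 4 (firstChild): h1
After 5 (parentNode): img
After 6 (parentNode): td
After 7 (firstChild): img
After 8 (firstChild): h1

Answer: h1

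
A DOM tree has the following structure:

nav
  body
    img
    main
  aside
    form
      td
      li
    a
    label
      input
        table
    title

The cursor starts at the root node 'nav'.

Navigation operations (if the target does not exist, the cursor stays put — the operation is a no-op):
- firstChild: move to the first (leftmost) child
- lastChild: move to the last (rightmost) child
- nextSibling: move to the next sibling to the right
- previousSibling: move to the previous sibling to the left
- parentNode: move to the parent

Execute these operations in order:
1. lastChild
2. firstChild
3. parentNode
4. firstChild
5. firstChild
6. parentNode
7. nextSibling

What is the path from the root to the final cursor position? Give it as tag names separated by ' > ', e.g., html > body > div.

Answer: nav > aside > a

Derivation:
After 1 (lastChild): aside
After 2 (firstChild): form
After 3 (parentNode): aside
After 4 (firstChild): form
After 5 (firstChild): td
After 6 (parentNode): form
After 7 (nextSibling): a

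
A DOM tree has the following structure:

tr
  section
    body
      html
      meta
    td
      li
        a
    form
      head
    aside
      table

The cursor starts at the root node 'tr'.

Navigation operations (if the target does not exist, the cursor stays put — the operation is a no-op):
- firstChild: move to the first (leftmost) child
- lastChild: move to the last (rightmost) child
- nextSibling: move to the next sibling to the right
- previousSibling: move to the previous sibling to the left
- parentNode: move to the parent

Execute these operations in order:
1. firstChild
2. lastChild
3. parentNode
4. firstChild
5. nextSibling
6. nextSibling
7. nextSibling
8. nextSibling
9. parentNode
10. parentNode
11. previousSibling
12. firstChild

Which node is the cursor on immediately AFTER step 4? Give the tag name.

Answer: body

Derivation:
After 1 (firstChild): section
After 2 (lastChild): aside
After 3 (parentNode): section
After 4 (firstChild): body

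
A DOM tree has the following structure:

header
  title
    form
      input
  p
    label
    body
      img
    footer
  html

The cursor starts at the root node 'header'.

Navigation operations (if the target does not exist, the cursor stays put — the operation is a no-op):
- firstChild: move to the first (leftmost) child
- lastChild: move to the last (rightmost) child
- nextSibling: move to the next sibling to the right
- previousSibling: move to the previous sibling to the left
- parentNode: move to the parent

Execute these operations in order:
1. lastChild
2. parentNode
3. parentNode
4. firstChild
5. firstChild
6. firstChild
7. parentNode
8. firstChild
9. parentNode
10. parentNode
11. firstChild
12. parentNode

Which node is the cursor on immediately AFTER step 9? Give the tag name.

After 1 (lastChild): html
After 2 (parentNode): header
After 3 (parentNode): header (no-op, stayed)
After 4 (firstChild): title
After 5 (firstChild): form
After 6 (firstChild): input
After 7 (parentNode): form
After 8 (firstChild): input
After 9 (parentNode): form

Answer: form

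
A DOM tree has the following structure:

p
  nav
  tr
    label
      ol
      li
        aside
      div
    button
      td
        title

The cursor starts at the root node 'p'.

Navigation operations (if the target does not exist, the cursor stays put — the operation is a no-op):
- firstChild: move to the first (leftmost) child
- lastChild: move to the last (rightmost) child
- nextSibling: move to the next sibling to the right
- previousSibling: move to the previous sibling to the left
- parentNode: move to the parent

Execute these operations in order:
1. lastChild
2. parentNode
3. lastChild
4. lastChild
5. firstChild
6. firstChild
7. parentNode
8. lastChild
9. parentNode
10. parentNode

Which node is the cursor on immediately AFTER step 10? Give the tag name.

After 1 (lastChild): tr
After 2 (parentNode): p
After 3 (lastChild): tr
After 4 (lastChild): button
After 5 (firstChild): td
After 6 (firstChild): title
After 7 (parentNode): td
After 8 (lastChild): title
After 9 (parentNode): td
After 10 (parentNode): button

Answer: button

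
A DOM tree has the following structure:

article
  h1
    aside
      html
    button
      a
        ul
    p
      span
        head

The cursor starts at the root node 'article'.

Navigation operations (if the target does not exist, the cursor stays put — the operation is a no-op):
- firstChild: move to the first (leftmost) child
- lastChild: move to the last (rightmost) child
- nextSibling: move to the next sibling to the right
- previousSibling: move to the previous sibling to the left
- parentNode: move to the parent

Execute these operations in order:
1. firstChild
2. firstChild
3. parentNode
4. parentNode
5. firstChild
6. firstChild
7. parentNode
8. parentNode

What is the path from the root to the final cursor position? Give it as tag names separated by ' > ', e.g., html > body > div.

After 1 (firstChild): h1
After 2 (firstChild): aside
After 3 (parentNode): h1
After 4 (parentNode): article
After 5 (firstChild): h1
After 6 (firstChild): aside
After 7 (parentNode): h1
After 8 (parentNode): article

Answer: article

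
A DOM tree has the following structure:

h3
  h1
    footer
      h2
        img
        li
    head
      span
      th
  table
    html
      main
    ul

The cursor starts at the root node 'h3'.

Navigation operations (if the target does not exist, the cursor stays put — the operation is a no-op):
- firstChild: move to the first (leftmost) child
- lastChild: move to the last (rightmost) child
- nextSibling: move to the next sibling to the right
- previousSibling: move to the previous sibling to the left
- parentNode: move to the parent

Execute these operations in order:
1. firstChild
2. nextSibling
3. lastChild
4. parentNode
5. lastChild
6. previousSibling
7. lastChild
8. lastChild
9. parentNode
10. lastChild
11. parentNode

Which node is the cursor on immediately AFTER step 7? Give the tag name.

Answer: main

Derivation:
After 1 (firstChild): h1
After 2 (nextSibling): table
After 3 (lastChild): ul
After 4 (parentNode): table
After 5 (lastChild): ul
After 6 (previousSibling): html
After 7 (lastChild): main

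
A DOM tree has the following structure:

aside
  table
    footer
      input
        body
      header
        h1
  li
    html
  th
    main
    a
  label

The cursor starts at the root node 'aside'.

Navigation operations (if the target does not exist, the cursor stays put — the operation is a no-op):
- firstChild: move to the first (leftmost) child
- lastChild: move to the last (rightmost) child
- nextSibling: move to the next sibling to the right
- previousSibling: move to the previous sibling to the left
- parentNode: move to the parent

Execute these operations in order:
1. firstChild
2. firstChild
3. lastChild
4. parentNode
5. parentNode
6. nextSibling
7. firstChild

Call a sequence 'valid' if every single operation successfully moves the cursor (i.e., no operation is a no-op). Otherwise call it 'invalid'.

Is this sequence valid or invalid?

After 1 (firstChild): table
After 2 (firstChild): footer
After 3 (lastChild): header
After 4 (parentNode): footer
After 5 (parentNode): table
After 6 (nextSibling): li
After 7 (firstChild): html

Answer: valid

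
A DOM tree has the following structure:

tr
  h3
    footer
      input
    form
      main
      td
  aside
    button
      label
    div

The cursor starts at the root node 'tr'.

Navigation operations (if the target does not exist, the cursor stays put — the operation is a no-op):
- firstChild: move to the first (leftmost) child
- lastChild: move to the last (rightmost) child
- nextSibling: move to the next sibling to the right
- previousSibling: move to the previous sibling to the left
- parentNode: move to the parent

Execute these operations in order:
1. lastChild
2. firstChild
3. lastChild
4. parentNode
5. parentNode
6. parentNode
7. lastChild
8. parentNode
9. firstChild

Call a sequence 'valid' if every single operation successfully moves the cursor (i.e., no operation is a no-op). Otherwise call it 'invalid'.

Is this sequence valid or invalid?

After 1 (lastChild): aside
After 2 (firstChild): button
After 3 (lastChild): label
After 4 (parentNode): button
After 5 (parentNode): aside
After 6 (parentNode): tr
After 7 (lastChild): aside
After 8 (parentNode): tr
After 9 (firstChild): h3

Answer: valid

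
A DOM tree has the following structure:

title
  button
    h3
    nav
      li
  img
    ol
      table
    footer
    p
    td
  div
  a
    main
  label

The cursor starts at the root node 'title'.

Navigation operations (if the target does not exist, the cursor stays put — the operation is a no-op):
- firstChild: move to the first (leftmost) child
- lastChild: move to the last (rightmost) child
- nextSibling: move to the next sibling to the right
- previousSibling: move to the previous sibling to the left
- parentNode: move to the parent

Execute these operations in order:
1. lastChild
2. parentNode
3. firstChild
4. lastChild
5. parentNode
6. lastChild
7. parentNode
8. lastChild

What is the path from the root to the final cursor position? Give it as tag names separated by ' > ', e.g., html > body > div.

After 1 (lastChild): label
After 2 (parentNode): title
After 3 (firstChild): button
After 4 (lastChild): nav
After 5 (parentNode): button
After 6 (lastChild): nav
After 7 (parentNode): button
After 8 (lastChild): nav

Answer: title > button > nav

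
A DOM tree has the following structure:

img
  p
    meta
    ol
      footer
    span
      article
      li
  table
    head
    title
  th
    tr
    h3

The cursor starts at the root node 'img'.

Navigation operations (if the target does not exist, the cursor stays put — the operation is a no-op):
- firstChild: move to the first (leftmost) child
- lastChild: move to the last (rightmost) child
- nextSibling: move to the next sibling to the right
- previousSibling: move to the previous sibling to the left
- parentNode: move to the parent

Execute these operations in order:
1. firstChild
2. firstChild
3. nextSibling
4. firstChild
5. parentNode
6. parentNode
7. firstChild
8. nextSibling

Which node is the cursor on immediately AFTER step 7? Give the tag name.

After 1 (firstChild): p
After 2 (firstChild): meta
After 3 (nextSibling): ol
After 4 (firstChild): footer
After 5 (parentNode): ol
After 6 (parentNode): p
After 7 (firstChild): meta

Answer: meta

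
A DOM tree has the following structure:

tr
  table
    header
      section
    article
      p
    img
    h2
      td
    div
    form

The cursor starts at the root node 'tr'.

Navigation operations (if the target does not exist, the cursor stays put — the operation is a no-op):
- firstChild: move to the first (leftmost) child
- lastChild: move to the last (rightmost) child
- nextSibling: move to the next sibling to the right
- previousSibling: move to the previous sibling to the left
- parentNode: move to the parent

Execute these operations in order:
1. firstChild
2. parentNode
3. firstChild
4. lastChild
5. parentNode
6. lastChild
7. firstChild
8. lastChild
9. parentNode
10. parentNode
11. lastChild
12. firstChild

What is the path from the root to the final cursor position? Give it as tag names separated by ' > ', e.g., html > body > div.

Answer: tr > table > header

Derivation:
After 1 (firstChild): table
After 2 (parentNode): tr
After 3 (firstChild): table
After 4 (lastChild): form
After 5 (parentNode): table
After 6 (lastChild): form
After 7 (firstChild): form (no-op, stayed)
After 8 (lastChild): form (no-op, stayed)
After 9 (parentNode): table
After 10 (parentNode): tr
After 11 (lastChild): table
After 12 (firstChild): header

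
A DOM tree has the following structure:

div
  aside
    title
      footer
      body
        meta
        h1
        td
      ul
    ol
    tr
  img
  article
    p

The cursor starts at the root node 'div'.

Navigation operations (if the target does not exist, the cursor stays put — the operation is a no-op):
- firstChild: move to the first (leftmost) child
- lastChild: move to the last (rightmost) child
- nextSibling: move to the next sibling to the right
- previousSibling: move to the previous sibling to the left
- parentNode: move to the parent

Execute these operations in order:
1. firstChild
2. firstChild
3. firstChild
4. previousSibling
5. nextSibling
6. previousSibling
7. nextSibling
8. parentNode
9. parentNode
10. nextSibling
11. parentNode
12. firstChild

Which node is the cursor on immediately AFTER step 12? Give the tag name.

Answer: aside

Derivation:
After 1 (firstChild): aside
After 2 (firstChild): title
After 3 (firstChild): footer
After 4 (previousSibling): footer (no-op, stayed)
After 5 (nextSibling): body
After 6 (previousSibling): footer
After 7 (nextSibling): body
After 8 (parentNode): title
After 9 (parentNode): aside
After 10 (nextSibling): img
After 11 (parentNode): div
After 12 (firstChild): aside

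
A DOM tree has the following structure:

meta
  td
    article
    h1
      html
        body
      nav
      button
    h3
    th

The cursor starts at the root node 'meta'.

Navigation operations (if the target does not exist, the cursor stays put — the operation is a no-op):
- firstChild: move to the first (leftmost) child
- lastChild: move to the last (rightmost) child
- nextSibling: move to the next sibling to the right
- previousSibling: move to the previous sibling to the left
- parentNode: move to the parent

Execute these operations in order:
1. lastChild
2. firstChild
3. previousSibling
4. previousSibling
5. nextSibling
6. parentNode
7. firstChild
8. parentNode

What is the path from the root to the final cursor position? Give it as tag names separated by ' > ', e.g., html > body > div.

Answer: meta > td

Derivation:
After 1 (lastChild): td
After 2 (firstChild): article
After 3 (previousSibling): article (no-op, stayed)
After 4 (previousSibling): article (no-op, stayed)
After 5 (nextSibling): h1
After 6 (parentNode): td
After 7 (firstChild): article
After 8 (parentNode): td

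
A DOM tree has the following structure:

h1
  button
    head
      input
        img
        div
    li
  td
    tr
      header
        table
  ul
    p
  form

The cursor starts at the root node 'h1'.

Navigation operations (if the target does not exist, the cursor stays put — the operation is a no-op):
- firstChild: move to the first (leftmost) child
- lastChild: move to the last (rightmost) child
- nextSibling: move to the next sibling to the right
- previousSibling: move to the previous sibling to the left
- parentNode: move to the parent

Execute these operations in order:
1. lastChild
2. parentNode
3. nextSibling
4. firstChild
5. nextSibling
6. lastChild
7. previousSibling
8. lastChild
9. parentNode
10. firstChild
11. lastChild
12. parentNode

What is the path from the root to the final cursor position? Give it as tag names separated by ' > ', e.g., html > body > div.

After 1 (lastChild): form
After 2 (parentNode): h1
After 3 (nextSibling): h1 (no-op, stayed)
After 4 (firstChild): button
After 5 (nextSibling): td
After 6 (lastChild): tr
After 7 (previousSibling): tr (no-op, stayed)
After 8 (lastChild): header
After 9 (parentNode): tr
After 10 (firstChild): header
After 11 (lastChild): table
After 12 (parentNode): header

Answer: h1 > td > tr > header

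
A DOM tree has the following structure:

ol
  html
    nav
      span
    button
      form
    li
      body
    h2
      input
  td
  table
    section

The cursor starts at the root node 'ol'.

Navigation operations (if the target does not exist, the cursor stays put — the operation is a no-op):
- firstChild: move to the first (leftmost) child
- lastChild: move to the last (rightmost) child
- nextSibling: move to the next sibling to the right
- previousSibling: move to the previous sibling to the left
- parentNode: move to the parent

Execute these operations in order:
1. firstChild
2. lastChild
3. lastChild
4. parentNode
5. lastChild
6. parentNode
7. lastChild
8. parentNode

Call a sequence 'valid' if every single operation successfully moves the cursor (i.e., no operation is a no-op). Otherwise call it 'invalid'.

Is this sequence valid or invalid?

After 1 (firstChild): html
After 2 (lastChild): h2
After 3 (lastChild): input
After 4 (parentNode): h2
After 5 (lastChild): input
After 6 (parentNode): h2
After 7 (lastChild): input
After 8 (parentNode): h2

Answer: valid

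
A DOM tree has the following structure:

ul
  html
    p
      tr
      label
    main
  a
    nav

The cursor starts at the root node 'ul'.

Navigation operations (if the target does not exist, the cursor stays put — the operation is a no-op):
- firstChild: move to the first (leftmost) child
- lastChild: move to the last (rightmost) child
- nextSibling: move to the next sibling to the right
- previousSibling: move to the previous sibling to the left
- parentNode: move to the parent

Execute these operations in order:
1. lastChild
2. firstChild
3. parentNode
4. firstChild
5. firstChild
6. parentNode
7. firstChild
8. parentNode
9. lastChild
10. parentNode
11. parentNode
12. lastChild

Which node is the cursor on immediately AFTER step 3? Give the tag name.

After 1 (lastChild): a
After 2 (firstChild): nav
After 3 (parentNode): a

Answer: a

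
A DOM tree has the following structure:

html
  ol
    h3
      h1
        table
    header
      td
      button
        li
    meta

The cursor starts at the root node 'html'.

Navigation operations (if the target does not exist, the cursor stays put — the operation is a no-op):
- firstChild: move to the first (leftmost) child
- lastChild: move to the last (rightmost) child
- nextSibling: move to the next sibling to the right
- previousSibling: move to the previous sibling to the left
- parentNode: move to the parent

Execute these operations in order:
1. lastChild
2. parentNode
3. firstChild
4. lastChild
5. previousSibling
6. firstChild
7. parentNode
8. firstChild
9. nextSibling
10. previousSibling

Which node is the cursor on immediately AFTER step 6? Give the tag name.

Answer: td

Derivation:
After 1 (lastChild): ol
After 2 (parentNode): html
After 3 (firstChild): ol
After 4 (lastChild): meta
After 5 (previousSibling): header
After 6 (firstChild): td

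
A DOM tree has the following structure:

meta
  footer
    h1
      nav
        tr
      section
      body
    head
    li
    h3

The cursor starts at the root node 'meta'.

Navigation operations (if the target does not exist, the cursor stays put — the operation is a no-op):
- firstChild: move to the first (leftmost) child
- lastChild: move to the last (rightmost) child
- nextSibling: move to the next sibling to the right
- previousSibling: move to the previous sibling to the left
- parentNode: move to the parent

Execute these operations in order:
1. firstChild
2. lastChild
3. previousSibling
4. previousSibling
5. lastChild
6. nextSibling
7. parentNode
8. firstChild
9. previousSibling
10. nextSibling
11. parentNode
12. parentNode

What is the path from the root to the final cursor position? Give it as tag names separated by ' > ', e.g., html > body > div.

After 1 (firstChild): footer
After 2 (lastChild): h3
After 3 (previousSibling): li
After 4 (previousSibling): head
After 5 (lastChild): head (no-op, stayed)
After 6 (nextSibling): li
After 7 (parentNode): footer
After 8 (firstChild): h1
After 9 (previousSibling): h1 (no-op, stayed)
After 10 (nextSibling): head
After 11 (parentNode): footer
After 12 (parentNode): meta

Answer: meta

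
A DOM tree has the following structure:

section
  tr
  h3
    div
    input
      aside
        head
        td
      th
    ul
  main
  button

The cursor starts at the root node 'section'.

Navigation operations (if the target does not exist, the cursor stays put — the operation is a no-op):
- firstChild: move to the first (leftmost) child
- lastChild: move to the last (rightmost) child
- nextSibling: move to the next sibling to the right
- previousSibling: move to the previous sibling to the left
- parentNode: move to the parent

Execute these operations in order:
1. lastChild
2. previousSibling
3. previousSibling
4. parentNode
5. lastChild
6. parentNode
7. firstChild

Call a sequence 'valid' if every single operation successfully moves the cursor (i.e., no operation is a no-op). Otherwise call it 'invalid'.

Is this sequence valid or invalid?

After 1 (lastChild): button
After 2 (previousSibling): main
After 3 (previousSibling): h3
After 4 (parentNode): section
After 5 (lastChild): button
After 6 (parentNode): section
After 7 (firstChild): tr

Answer: valid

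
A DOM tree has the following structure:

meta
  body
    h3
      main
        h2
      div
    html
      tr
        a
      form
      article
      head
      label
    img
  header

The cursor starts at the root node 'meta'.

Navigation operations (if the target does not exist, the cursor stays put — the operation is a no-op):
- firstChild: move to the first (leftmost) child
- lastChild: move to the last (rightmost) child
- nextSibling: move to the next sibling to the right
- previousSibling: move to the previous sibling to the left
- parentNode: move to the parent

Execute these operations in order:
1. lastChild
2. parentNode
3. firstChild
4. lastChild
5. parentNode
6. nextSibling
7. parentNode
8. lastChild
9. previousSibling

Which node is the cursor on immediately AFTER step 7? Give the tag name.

After 1 (lastChild): header
After 2 (parentNode): meta
After 3 (firstChild): body
After 4 (lastChild): img
After 5 (parentNode): body
After 6 (nextSibling): header
After 7 (parentNode): meta

Answer: meta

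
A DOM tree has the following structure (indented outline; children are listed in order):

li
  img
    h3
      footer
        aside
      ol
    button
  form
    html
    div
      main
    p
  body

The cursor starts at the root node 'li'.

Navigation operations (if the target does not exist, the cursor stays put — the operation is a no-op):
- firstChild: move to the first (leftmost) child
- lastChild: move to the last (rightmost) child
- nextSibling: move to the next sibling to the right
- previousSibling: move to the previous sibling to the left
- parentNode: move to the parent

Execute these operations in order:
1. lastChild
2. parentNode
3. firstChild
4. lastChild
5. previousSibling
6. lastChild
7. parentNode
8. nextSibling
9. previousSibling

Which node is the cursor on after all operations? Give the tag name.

After 1 (lastChild): body
After 2 (parentNode): li
After 3 (firstChild): img
After 4 (lastChild): button
After 5 (previousSibling): h3
After 6 (lastChild): ol
After 7 (parentNode): h3
After 8 (nextSibling): button
After 9 (previousSibling): h3

Answer: h3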